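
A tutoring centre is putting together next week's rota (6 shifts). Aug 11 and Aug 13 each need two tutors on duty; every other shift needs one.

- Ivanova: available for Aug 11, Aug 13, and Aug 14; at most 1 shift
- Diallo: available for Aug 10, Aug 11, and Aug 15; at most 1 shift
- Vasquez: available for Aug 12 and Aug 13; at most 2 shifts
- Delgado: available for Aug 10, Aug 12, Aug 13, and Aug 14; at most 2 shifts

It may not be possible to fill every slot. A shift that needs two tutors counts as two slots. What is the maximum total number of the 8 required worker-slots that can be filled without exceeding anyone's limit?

Total capacity across all tutors is 1+1+2+2 = 6, and 8 slots are needed, so at most 6 can be filled.
An assignment achieving 6: Aug 10→Delgado, Aug 11→Ivanova, Aug 12→Vasquez, Aug 13→Vasquez, Aug 14→Delgado, Aug 15→Diallo.
Loads: Ivanova 1/1, Diallo 1/1, Vasquez 2/2, Delgado 2/2.

6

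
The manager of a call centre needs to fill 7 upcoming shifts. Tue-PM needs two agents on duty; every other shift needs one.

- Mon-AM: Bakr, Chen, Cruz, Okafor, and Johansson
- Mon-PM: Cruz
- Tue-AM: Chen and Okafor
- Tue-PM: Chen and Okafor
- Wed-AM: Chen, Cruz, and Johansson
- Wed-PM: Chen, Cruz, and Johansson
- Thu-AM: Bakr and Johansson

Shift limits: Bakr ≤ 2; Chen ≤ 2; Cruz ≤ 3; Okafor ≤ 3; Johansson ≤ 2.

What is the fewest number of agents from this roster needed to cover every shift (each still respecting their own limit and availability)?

4

8 slots to fill and no one can take more than 3, so at least ⌈8/3⌉ = 3 agents are needed.
Shifts {Mon-PM, Tue-PM, Thu-AM} need 4 slots, but among the agents available for them (Bakr, Chen, Cruz, Okafor, and Johansson) any 3 together supply at most 3. So 3 agents are not enough.
Bakr, Chen, Cruz, and Okafor alone can cover everything: Mon-AM→Bakr, Mon-PM→Cruz, Tue-AM→Chen, Tue-PM→Chen+Okafor, Wed-AM→Cruz, Wed-PM→Cruz, Thu-AM→Bakr.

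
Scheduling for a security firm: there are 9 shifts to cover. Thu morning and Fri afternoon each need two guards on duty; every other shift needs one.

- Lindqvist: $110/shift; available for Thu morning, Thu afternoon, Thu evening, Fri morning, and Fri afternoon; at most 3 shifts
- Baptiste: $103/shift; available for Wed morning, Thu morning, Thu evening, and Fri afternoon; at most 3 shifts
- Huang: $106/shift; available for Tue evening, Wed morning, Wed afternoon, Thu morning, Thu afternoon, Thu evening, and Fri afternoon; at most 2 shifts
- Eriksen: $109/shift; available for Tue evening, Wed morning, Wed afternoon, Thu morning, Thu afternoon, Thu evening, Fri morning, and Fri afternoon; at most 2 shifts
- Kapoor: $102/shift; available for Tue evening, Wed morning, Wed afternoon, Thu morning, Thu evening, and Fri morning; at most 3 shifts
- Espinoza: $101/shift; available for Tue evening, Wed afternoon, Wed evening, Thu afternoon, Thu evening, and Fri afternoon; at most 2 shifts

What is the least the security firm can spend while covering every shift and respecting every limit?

Wed evening can only be covered by Espinoza, so that assignment is forced.
Picking the cheapest available guard for each shift independently would cost $1118, but that ignores the shift limits.
An optimal schedule: Tue evening→Espinoza, Wed morning→Kapoor, Wed afternoon→Kapoor, Wed evening→Espinoza, Thu morning→Baptiste+Huang, Thu afternoon→Huang, Thu evening→Baptiste, Fri morning→Kapoor, Fri afternoon→Baptiste+Eriksen.
Total: 101 + 102 + 102 + 101 + 103 + 106 + 106 + 103 + 102 + 103 + 109 = $1138.

$1138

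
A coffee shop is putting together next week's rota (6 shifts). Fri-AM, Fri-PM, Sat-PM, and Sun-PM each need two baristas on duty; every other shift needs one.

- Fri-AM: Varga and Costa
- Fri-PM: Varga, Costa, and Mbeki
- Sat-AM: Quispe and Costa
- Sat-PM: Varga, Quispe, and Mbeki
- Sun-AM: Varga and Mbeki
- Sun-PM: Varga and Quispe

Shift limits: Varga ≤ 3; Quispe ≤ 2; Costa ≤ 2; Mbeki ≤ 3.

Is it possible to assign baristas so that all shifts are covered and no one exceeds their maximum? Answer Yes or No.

Yes

Fri-AM can only be covered by Varga and Costa, so that assignment is forced.
Sun-PM can only be covered by Varga and Quispe, so that assignment is forced.
One valid schedule: Fri-AM→Varga+Costa, Fri-PM→Costa+Mbeki, Sat-AM→Quispe, Sat-PM→Varga+Mbeki, Sun-AM→Mbeki, Sun-PM→Varga+Quispe.
Loads: Varga 3/3, Quispe 2/2, Costa 2/2, Mbeki 3/3 — all within limits.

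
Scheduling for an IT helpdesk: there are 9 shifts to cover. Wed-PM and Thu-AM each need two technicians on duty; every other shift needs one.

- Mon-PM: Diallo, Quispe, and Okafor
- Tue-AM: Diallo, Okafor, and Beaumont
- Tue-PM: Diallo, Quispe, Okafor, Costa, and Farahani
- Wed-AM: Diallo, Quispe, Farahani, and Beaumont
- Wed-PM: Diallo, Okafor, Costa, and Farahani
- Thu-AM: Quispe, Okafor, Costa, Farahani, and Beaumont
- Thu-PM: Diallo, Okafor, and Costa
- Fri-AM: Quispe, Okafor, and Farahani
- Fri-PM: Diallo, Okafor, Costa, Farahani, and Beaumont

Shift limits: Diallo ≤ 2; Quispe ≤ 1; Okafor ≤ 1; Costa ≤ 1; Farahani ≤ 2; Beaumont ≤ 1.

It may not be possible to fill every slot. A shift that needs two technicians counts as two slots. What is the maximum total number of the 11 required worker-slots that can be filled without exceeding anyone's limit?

Total capacity across all technicians is 2+1+1+1+2+1 = 8, and 11 slots are needed, so at most 8 can be filled.
An assignment achieving 8: Mon-PM→Diallo, Tue-AM→Diallo, Wed-AM→Farahani, Wed-PM→Costa+Farahani, Thu-AM→Beaumont, Thu-PM→Okafor, Fri-AM→Quispe.
Loads: Diallo 2/2, Quispe 1/1, Okafor 1/1, Costa 1/1, Farahani 2/2, Beaumont 1/1.

8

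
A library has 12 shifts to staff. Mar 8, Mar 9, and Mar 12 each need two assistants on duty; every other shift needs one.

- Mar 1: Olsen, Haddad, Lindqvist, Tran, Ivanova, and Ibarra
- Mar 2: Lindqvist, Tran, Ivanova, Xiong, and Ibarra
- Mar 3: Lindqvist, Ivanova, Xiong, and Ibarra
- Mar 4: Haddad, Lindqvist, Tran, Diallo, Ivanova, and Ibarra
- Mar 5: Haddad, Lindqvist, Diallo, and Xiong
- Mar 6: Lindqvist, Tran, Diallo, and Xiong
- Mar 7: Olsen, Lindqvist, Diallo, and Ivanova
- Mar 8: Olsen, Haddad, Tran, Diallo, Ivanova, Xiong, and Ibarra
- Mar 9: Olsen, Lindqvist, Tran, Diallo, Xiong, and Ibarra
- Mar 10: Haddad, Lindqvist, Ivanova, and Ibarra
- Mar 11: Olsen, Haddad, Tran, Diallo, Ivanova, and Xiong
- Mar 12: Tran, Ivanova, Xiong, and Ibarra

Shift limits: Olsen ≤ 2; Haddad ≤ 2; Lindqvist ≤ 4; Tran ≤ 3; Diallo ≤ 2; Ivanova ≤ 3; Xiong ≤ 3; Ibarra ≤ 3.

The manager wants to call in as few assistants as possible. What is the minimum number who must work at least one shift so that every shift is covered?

15 slots to fill and no one can take more than 4, so at least ⌈15/4⌉ = 4 assistants are needed.
Any 4 assistants together have capacity at most 4+3+3+3 = 13 < 15 slots, so 4 can never suffice.
Olsen, Lindqvist, Tran, Ivanova, and Xiong alone can cover everything: Mar 1→Olsen, Mar 2→Ivanova, Mar 3→Lindqvist, Mar 4→Lindqvist, Mar 5→Lindqvist, Mar 6→Tran, Mar 7→Olsen, Mar 8→Ivanova+Xiong, Mar 9→Tran+Xiong, Mar 10→Lindqvist, Mar 11→Xiong, Mar 12→Tran+Ivanova.

5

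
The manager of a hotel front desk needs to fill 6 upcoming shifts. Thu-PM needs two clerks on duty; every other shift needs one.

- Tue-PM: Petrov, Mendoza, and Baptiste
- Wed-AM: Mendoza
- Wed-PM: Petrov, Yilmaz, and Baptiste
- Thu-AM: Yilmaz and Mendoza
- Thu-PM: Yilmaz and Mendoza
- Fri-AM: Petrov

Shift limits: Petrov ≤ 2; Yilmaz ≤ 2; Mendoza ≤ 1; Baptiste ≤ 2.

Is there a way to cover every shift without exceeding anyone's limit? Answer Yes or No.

No

Total capacity is 7 and 7 slots are needed, so capacity alone doesn't rule it out.
Shifts {Wed-AM, Thu-PM} need 3 worker-slots in total, but the clerks available for any of those shifts (Yilmaz and Mendoza) can supply at most 2 among them. So no valid schedule exists.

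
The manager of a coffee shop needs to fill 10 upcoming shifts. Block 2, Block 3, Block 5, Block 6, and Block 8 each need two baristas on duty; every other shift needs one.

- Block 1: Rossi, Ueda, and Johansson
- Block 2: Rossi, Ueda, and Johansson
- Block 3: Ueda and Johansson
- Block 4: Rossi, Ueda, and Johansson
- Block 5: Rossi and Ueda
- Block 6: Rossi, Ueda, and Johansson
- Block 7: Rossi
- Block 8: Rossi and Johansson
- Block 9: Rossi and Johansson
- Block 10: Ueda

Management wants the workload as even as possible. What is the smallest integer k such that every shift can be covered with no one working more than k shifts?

With 3 baristas and 15 worker-slots to fill, someone must work at least ⌈15/3⌉ = 5 shifts, so k ≥ 5.
k = 5 works: Block 1→Rossi, Block 2→Ueda+Johansson, Block 3→Ueda+Johansson, Block 4→Johansson, Block 5→Rossi+Ueda, Block 6→Ueda+Johansson, Block 7→Rossi, Block 8→Rossi+Johansson, Block 9→Rossi, Block 10→Ueda.
Loads: Rossi 5, Ueda 5, Johansson 5 — all ≤ 5.

5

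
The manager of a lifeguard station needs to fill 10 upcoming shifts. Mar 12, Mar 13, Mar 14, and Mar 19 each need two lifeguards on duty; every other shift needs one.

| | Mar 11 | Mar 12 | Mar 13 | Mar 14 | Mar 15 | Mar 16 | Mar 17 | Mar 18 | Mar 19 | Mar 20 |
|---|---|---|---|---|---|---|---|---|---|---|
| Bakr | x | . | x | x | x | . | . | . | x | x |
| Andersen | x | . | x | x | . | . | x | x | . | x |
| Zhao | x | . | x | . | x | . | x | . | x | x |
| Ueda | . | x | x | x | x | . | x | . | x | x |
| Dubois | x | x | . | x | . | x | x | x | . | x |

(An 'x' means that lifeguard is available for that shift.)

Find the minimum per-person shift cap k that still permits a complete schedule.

With 5 lifeguards and 14 worker-slots to fill, someone must work at least ⌈14/5⌉ = 3 shifts, so k ≥ 3.
k = 3 works: Mar 11→Bakr, Mar 12→Ueda+Dubois, Mar 13→Zhao+Ueda, Mar 14→Ueda+Dubois, Mar 15→Bakr, Mar 16→Dubois, Mar 17→Andersen, Mar 18→Andersen, Mar 19→Bakr+Zhao, Mar 20→Andersen.
Loads: Bakr 3, Andersen 3, Zhao 2, Ueda 3, Dubois 3 — all ≤ 3.

3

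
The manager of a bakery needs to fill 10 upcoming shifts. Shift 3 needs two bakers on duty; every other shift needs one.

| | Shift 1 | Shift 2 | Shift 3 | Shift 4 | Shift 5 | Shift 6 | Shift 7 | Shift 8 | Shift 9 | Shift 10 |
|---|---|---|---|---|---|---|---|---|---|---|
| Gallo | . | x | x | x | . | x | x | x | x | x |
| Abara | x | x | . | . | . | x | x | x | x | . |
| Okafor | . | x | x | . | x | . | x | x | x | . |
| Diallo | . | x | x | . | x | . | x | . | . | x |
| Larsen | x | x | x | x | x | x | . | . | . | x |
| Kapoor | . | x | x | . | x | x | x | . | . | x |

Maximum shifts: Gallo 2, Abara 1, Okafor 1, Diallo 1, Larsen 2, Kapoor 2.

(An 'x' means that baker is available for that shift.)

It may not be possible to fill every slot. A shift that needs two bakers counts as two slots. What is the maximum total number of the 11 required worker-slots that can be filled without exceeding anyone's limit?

9

Total capacity across all bakers is 2+1+1+1+2+2 = 9, and 11 slots are needed, so at most 9 can be filled.
An assignment achieving 9: Shift 1→Abara, Shift 3→Kapoor, Shift 4→Gallo, Shift 5→Diallo, Shift 6→Larsen, Shift 7→Kapoor, Shift 8→Gallo, Shift 9→Okafor, Shift 10→Larsen.
Loads: Gallo 2/2, Abara 1/1, Okafor 1/1, Diallo 1/1, Larsen 2/2, Kapoor 2/2.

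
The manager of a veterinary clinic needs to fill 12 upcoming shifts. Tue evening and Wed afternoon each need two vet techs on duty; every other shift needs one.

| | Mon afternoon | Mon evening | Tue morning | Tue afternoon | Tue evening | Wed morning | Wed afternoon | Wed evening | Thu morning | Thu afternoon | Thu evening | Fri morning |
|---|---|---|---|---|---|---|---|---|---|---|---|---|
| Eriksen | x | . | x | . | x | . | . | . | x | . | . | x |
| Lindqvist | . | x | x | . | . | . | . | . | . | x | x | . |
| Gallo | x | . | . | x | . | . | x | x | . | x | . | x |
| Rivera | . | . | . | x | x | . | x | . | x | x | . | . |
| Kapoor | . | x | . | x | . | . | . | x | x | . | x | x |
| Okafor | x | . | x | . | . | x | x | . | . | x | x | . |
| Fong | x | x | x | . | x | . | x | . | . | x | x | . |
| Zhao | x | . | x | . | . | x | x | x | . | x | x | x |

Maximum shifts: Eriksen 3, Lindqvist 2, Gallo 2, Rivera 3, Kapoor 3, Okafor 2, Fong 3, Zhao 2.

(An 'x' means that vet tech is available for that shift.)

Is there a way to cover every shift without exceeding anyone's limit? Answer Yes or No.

One valid schedule: Mon afternoon→Okafor, Mon evening→Lindqvist, Tue morning→Lindqvist, Tue afternoon→Gallo, Tue evening→Eriksen+Rivera, Wed morning→Okafor, Wed afternoon→Rivera+Fong, Wed evening→Gallo, Thu morning→Eriksen, Thu afternoon→Rivera, Thu evening→Kapoor, Fri morning→Eriksen.
Loads: Eriksen 3/3, Lindqvist 2/2, Gallo 2/2, Rivera 3/3, Kapoor 1/3, Okafor 2/2, Fong 1/3, Zhao 0/2 — all within limits.

Yes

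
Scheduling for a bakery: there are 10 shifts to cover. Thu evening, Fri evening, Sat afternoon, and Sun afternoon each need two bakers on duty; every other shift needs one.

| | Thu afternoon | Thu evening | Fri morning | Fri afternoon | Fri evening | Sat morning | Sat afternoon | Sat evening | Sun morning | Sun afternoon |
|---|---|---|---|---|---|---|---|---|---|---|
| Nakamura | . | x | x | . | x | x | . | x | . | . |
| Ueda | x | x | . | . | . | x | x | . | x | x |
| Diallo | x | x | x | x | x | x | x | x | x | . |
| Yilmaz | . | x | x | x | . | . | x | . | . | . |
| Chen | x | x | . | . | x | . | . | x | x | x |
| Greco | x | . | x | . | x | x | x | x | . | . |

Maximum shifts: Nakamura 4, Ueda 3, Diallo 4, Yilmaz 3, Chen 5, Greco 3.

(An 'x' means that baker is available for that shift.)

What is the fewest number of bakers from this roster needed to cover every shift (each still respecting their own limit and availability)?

14 slots to fill and no one can take more than 5, so at least ⌈14/5⌉ = 3 bakers are needed.
Any 3 bakers together have capacity at most 5+4+4 = 13 < 14 slots, so 3 can never suffice.
Nakamura, Ueda, Diallo, and Chen alone can cover everything: Thu afternoon→Ueda, Thu evening→Diallo+Chen, Fri morning→Nakamura, Fri afternoon→Diallo, Fri evening→Nakamura+Diallo, Sat morning→Nakamura, Sat afternoon→Ueda+Diallo, Sat evening→Nakamura, Sun morning→Chen, Sun afternoon→Ueda+Chen.

4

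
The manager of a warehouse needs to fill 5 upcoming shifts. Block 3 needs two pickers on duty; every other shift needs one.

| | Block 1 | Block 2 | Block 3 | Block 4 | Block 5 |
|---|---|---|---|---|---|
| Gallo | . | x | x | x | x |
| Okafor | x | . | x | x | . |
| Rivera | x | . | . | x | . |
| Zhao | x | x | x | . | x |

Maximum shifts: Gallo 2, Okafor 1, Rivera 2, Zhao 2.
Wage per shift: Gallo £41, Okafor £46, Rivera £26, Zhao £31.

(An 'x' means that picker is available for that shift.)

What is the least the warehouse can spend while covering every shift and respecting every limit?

£196

Picking the cheapest available picker for each shift independently would cost £186, but that ignores the shift limits.
An optimal schedule: Block 1→Rivera, Block 2→Zhao, Block 3→Zhao+Gallo, Block 4→Rivera, Block 5→Gallo.
Total: 26 + 31 + 31 + 41 + 26 + 41 = £196.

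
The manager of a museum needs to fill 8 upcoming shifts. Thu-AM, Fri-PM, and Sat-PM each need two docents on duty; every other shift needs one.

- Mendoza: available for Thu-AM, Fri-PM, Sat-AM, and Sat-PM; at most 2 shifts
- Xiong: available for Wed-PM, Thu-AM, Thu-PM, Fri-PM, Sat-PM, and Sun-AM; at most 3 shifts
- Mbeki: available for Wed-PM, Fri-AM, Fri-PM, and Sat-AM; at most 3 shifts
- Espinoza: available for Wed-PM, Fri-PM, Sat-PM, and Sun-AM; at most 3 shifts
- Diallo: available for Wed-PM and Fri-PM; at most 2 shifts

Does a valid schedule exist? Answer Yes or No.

Thu-AM can only be covered by Mendoza and Xiong, so that assignment is forced.
Thu-PM can only be covered by Xiong, so that assignment is forced.
Fri-AM can only be covered by Mbeki, so that assignment is forced.
One valid schedule: Wed-PM→Mbeki, Thu-AM→Mendoza+Xiong, Thu-PM→Xiong, Fri-AM→Mbeki, Fri-PM→Mbeki+Espinoza, Sat-AM→Mendoza, Sat-PM→Xiong+Espinoza, Sun-AM→Espinoza.
Loads: Mendoza 2/2, Xiong 3/3, Mbeki 3/3, Espinoza 3/3, Diallo 0/2 — all within limits.

Yes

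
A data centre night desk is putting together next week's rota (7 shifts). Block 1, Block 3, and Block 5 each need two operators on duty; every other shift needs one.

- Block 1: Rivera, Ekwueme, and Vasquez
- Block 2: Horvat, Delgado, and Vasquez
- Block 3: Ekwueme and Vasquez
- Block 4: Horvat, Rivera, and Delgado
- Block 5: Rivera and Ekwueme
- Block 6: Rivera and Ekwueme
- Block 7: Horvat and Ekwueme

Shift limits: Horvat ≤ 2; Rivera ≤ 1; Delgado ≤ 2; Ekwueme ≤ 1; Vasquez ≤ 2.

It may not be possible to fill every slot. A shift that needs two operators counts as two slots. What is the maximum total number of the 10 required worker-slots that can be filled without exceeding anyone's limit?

7

Total capacity across all operators is 2+1+2+1+2 = 8, and 10 slots are needed, so at most 8 can be filled.
Shifts {Block 1, Block 5} need 4 slots but only Rivera, Ekwueme, and Vasquez are available for them, supplying at most 3 — so at least 1 slot must go unfilled.
An assignment achieving 7: Block 1→Vasquez, Block 2→Horvat, Block 3→Ekwueme+Vasquez, Block 4→Delgado, Block 5→Rivera, Block 7→Horvat.
Loads: Horvat 2/2, Rivera 1/1, Delgado 1/2, Ekwueme 1/1, Vasquez 2/2.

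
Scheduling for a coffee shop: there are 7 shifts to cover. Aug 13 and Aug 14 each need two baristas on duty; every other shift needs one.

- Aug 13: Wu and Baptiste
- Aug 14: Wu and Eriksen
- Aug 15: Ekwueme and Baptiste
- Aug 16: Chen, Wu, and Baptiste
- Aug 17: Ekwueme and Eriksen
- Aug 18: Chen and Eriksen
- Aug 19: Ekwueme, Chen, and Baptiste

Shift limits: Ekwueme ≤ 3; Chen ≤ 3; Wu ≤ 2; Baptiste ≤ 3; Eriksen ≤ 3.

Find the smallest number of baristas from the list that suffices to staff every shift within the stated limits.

9 slots to fill and no one can take more than 3, so at least ⌈9/3⌉ = 3 baristas are needed.
No set of 3 baristas can cover every shift (each such set leaves at least one shift with no one available or exceeds a cap).
Ekwueme, Wu, Baptiste, and Eriksen alone can cover everything: Aug 13→Wu+Baptiste, Aug 14→Wu+Eriksen, Aug 15→Ekwueme, Aug 16→Baptiste, Aug 17→Ekwueme, Aug 18→Eriksen, Aug 19→Ekwueme.

4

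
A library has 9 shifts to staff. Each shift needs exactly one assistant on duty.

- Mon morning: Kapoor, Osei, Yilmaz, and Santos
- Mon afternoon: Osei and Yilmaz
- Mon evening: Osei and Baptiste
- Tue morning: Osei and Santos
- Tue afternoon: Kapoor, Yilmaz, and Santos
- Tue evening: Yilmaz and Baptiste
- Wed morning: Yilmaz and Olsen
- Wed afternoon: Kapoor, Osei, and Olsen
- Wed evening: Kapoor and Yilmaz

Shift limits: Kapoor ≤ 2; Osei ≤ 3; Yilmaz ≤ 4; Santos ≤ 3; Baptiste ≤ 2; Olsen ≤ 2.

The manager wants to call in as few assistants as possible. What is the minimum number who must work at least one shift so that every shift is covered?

9 slots to fill and no one can take more than 4, so at least ⌈9/4⌉ = 3 assistants are needed.
Kapoor, Osei, and Yilmaz alone can cover everything: Mon morning→Yilmaz, Mon afternoon→Osei, Mon evening→Osei, Tue morning→Osei, Tue afternoon→Kapoor, Tue evening→Yilmaz, Wed morning→Yilmaz, Wed afternoon→Kapoor, Wed evening→Yilmaz.

3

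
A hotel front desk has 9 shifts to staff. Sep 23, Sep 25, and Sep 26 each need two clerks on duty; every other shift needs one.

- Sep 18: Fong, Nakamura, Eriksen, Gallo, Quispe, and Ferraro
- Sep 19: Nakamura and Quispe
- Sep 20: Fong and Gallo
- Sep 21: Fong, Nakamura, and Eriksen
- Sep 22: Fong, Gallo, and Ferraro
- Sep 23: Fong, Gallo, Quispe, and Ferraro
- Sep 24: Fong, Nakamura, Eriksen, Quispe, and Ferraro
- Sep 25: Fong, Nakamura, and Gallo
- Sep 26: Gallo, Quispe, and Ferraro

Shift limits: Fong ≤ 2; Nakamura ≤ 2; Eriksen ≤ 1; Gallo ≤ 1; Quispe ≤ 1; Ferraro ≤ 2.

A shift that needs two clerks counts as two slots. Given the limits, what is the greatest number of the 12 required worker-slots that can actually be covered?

Total capacity across all clerks is 2+2+1+1+1+2 = 9, and 12 slots are needed, so at most 9 can be filled.
An assignment achieving 9: Sep 19→Nakamura, Sep 20→Fong, Sep 21→Fong, Sep 22→Gallo, Sep 23→Ferraro, Sep 24→Eriksen, Sep 25→Nakamura, Sep 26→Quispe+Ferraro.
Loads: Fong 2/2, Nakamura 2/2, Eriksen 1/1, Gallo 1/1, Quispe 1/1, Ferraro 2/2.

9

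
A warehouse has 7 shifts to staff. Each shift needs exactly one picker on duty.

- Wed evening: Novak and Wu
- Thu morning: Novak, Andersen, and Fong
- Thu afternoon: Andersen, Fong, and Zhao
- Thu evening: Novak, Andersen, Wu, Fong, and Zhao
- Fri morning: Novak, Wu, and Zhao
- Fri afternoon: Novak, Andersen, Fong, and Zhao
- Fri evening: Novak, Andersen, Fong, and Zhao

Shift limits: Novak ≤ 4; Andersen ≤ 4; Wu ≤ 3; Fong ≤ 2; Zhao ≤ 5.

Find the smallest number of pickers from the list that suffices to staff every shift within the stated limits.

7 slots to fill and no one can take more than 5, so at least ⌈7/5⌉ = 2 pickers are needed.
Novak and Andersen alone can cover everything: Wed evening→Novak, Thu morning→Novak, Thu afternoon→Andersen, Thu evening→Novak, Fri morning→Novak, Fri afternoon→Andersen, Fri evening→Andersen.

2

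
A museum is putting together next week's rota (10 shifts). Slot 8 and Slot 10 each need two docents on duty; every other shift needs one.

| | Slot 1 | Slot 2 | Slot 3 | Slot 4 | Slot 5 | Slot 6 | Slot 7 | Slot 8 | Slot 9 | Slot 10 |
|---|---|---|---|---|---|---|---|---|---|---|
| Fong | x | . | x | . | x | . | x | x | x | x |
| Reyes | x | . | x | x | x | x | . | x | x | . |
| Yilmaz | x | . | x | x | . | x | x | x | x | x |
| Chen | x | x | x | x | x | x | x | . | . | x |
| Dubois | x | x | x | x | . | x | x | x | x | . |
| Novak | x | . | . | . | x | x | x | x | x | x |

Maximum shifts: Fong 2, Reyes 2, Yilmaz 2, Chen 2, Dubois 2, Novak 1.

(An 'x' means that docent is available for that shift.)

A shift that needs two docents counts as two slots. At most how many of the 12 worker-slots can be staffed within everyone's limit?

Total capacity across all docents is 2+2+2+2+2+1 = 11, and 12 slots are needed, so at most 11 can be filled.
An assignment achieving 11: Slot 2→Chen, Slot 3→Reyes, Slot 4→Reyes, Slot 5→Fong, Slot 6→Yilmaz, Slot 7→Chen, Slot 8→Dubois+Novak, Slot 9→Dubois, Slot 10→Fong+Yilmaz.
Loads: Fong 2/2, Reyes 2/2, Yilmaz 2/2, Chen 2/2, Dubois 2/2, Novak 1/1.

11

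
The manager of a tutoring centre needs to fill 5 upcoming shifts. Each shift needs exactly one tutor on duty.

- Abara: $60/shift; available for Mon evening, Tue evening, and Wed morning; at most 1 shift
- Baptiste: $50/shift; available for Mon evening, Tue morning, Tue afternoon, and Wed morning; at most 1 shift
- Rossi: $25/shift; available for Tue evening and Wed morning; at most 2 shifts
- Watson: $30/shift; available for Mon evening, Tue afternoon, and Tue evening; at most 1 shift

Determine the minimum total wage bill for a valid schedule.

$190

Tue morning can only be covered by Baptiste, so that assignment is forced.
Picking the cheapest available tutor for each shift independently would cost $160, but that ignores the shift limits.
An optimal schedule: Mon evening→Abara, Tue morning→Baptiste, Tue afternoon→Watson, Tue evening→Rossi, Wed morning→Rossi.
Total: 60 + 50 + 30 + 25 + 25 = $190.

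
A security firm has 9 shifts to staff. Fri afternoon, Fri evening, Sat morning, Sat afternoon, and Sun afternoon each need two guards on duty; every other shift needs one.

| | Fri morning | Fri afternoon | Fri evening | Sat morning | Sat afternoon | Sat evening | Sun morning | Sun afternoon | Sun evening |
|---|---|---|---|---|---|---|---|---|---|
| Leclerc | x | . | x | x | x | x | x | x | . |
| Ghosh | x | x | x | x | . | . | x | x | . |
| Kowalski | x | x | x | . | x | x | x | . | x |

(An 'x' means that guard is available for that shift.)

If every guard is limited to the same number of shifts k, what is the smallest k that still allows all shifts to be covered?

With 3 guards and 14 worker-slots to fill, someone must work at least ⌈14/3⌉ = 5 shifts, so k ≥ 5.
k = 5 works: Fri morning→Leclerc, Fri afternoon→Ghosh+Kowalski, Fri evening→Ghosh+Kowalski, Sat morning→Leclerc+Ghosh, Sat afternoon→Leclerc+Kowalski, Sat evening→Leclerc, Sun morning→Ghosh, Sun afternoon→Leclerc+Ghosh, Sun evening→Kowalski.
Loads: Leclerc 5, Ghosh 5, Kowalski 4 — all ≤ 5.

5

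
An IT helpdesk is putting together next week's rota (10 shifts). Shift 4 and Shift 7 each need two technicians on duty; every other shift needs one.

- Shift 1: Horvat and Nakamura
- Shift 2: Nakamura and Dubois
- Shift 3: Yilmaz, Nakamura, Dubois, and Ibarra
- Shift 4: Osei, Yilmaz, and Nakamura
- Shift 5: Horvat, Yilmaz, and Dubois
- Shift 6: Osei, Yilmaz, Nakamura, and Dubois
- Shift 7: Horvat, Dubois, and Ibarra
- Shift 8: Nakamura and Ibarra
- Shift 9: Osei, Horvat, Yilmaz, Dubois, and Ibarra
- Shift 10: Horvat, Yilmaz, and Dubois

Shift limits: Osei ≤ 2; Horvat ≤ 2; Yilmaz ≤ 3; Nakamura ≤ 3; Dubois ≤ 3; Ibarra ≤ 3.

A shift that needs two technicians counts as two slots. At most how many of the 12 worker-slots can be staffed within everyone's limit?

12

Total capacity across all technicians is 2+2+3+3+3+3 = 16, and 12 slots are needed, so at most 12 can be filled.
An assignment achieving 12: Shift 1→Horvat, Shift 2→Nakamura, Shift 3→Yilmaz, Shift 4→Osei+Yilmaz, Shift 5→Horvat, Shift 6→Osei, Shift 7→Dubois+Ibarra, Shift 8→Nakamura, Shift 9→Dubois, Shift 10→Yilmaz.
Loads: Osei 2/2, Horvat 2/2, Yilmaz 3/3, Nakamura 2/3, Dubois 2/3, Ibarra 1/3.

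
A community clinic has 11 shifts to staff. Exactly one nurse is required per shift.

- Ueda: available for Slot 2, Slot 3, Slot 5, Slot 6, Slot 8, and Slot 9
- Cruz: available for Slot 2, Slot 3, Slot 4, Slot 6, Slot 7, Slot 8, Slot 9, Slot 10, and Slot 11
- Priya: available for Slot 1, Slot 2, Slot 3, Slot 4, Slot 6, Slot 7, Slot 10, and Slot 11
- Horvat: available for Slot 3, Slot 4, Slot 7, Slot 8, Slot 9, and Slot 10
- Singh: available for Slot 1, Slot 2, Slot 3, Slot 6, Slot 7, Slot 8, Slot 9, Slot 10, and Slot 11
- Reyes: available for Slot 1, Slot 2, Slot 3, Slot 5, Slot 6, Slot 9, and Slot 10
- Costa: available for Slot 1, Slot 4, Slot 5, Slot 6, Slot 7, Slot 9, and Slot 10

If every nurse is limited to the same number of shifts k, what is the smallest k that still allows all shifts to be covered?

2

With 7 nurses and 11 worker-slots to fill, someone must work at least ⌈11/7⌉ = 2 shifts, so k ≥ 2.
k = 2 works: Slot 1→Priya, Slot 2→Priya, Slot 3→Horvat, Slot 4→Cruz, Slot 5→Ueda, Slot 6→Singh, Slot 7→Horvat, Slot 8→Ueda, Slot 9→Singh, Slot 10→Reyes, Slot 11→Cruz.
Loads: Ueda 2, Cruz 2, Priya 2, Horvat 2, Singh 2, Reyes 1, Costa 0 — all ≤ 2.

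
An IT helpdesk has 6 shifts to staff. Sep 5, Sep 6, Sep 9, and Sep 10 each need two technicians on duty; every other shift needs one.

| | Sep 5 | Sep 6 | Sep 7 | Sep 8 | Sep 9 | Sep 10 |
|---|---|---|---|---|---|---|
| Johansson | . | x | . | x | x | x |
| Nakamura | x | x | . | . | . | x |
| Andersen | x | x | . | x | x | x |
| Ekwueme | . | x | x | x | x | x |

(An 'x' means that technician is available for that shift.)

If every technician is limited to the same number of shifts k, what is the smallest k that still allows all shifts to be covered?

3

With 4 technicians and 10 worker-slots to fill, someone must work at least ⌈10/4⌉ = 3 shifts, so k ≥ 3.
k = 3 works: Sep 5→Nakamura+Andersen, Sep 6→Johansson+Nakamura, Sep 7→Ekwueme, Sep 8→Johansson, Sep 9→Johansson+Andersen, Sep 10→Nakamura+Andersen.
Loads: Johansson 3, Nakamura 3, Andersen 3, Ekwueme 1 — all ≤ 3.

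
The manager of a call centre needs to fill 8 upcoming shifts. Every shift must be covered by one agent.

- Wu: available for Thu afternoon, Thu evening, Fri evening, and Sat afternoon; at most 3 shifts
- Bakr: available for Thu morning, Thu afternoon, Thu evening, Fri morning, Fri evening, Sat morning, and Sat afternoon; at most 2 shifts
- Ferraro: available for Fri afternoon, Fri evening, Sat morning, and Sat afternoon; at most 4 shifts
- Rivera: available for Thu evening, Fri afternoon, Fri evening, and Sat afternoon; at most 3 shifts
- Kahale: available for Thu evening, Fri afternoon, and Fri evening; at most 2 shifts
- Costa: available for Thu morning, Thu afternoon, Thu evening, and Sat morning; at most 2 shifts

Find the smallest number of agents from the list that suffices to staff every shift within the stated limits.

3

8 slots to fill and no one can take more than 4, so at least ⌈8/4⌉ = 2 agents are needed.
Any 2 agents together have capacity at most 4+3 = 7 < 8 slots, so 2 can never suffice.
Wu, Bakr, and Ferraro alone can cover everything: Thu morning→Bakr, Thu afternoon→Wu, Thu evening→Wu, Fri morning→Bakr, Fri afternoon→Ferraro, Fri evening→Wu, Sat morning→Ferraro, Sat afternoon→Ferraro.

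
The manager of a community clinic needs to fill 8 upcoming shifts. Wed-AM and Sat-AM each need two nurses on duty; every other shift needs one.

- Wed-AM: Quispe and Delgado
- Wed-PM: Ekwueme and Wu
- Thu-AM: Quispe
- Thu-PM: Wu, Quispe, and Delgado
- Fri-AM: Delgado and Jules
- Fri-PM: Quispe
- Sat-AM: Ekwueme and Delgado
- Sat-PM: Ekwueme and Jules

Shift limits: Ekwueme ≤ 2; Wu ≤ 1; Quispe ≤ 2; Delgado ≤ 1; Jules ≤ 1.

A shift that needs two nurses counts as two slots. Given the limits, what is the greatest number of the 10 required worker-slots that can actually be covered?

7

Total capacity across all nurses is 2+1+2+1+1 = 7, and 10 slots are needed, so at most 7 can be filled.
An assignment achieving 7: Wed-AM→Delgado, Wed-PM→Ekwueme, Thu-AM→Quispe, Thu-PM→Wu, Fri-AM→Jules, Fri-PM→Quispe, Sat-AM→Ekwueme.
Loads: Ekwueme 2/2, Wu 1/1, Quispe 2/2, Delgado 1/1, Jules 1/1.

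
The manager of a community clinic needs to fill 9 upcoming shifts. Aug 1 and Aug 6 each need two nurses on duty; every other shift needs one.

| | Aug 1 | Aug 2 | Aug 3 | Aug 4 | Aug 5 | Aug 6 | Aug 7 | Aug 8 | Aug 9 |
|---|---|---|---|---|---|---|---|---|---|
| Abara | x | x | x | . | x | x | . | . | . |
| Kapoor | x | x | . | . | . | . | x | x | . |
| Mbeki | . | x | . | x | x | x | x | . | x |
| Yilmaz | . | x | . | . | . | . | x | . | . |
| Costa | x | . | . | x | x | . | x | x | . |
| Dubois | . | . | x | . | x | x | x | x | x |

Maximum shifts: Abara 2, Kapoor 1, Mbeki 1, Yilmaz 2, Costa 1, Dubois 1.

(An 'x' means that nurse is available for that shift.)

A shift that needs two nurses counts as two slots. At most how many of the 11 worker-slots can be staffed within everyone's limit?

8

Total capacity across all nurses is 2+1+1+2+1+1 = 8, and 11 slots are needed, so at most 8 can be filled.
An assignment achieving 8: Aug 1→Abara+Kapoor, Aug 2→Yilmaz, Aug 3→Abara, Aug 4→Mbeki, Aug 7→Yilmaz, Aug 8→Costa, Aug 9→Dubois.
Loads: Abara 2/2, Kapoor 1/1, Mbeki 1/1, Yilmaz 2/2, Costa 1/1, Dubois 1/1.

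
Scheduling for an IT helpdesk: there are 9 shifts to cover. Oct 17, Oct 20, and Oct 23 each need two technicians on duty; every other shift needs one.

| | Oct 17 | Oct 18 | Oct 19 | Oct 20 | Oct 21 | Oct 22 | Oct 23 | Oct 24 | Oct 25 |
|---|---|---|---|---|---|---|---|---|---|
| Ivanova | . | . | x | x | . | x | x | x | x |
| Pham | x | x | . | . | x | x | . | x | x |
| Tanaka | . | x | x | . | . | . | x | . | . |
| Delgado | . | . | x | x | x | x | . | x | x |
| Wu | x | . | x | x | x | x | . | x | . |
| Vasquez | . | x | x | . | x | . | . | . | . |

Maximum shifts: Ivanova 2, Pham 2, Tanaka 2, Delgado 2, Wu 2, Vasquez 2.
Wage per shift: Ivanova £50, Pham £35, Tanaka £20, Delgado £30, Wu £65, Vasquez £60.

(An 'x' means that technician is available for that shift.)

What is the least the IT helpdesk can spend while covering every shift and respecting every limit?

Oct 17 can only be covered by Pham and Wu, so that assignment is forced.
Oct 23 can only be covered by Ivanova and Tanaka, so that assignment is forced.
Picking the cheapest available technician for each shift independently would cost £410, but that ignores the shift limits.
An optimal schedule: Oct 17→Pham+Wu, Oct 18→Tanaka, Oct 19→Vasquez, Oct 20→Ivanova+Delgado, Oct 21→Vasquez, Oct 22→Delgado, Oct 23→Ivanova+Tanaka, Oct 24→Wu, Oct 25→Pham.
Total: 35 + 65 + 20 + 60 + 50 + 30 + 60 + 30 + 50 + 20 + 65 + 35 = £520.

£520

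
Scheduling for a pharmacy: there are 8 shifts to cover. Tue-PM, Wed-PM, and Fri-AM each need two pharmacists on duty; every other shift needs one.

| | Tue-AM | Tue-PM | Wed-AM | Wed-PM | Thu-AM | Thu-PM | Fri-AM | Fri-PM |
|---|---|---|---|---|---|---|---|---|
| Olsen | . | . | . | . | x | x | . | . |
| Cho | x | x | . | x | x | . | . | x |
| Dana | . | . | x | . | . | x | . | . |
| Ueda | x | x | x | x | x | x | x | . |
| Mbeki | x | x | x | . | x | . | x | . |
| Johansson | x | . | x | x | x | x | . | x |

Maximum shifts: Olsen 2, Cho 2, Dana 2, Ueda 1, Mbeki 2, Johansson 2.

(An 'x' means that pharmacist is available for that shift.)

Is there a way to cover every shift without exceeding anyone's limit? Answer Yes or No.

No

Total capacity is 11 and 11 slots are needed, so capacity alone doesn't rule it out.
Shifts {Tue-AM, Tue-PM, Wed-PM, Fri-AM, Fri-PM} need 8 worker-slots in total, but the pharmacists available for any of those shifts (Cho, Ueda, Mbeki, and Johansson) can supply at most 7 among them. So no valid schedule exists.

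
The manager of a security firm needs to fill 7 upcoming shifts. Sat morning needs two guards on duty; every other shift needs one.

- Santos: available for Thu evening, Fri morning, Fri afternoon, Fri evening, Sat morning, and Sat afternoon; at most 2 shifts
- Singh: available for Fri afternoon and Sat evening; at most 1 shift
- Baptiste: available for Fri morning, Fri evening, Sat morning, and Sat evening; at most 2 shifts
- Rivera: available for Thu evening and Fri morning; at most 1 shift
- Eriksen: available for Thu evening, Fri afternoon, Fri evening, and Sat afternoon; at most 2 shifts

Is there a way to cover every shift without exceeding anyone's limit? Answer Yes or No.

Yes

Sat morning can only be covered by Santos and Baptiste, so that assignment is forced.
One valid schedule: Thu evening→Rivera, Fri morning→Baptiste, Fri afternoon→Eriksen, Fri evening→Eriksen, Sat morning→Santos+Baptiste, Sat afternoon→Santos, Sat evening→Singh.
Loads: Santos 2/2, Singh 1/1, Baptiste 2/2, Rivera 1/1, Eriksen 2/2 — all within limits.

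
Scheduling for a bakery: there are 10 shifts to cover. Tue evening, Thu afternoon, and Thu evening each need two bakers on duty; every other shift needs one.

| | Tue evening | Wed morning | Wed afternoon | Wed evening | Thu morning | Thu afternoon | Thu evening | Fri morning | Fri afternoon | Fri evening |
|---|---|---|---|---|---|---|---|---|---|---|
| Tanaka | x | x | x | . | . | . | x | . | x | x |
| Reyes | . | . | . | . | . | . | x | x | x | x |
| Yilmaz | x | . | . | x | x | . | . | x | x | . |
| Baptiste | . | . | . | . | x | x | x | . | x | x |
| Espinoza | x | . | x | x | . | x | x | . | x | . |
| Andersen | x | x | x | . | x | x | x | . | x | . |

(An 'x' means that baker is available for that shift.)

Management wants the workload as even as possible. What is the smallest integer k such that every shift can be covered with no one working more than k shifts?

With 6 bakers and 13 worker-slots to fill, someone must work at least ⌈13/6⌉ = 3 shifts, so k ≥ 3.
k = 3 works: Tue evening→Yilmaz+Espinoza, Wed morning→Tanaka, Wed afternoon→Tanaka, Wed evening→Yilmaz, Thu morning→Yilmaz, Thu afternoon→Baptiste+Espinoza, Thu evening→Reyes+Baptiste, Fri morning→Reyes, Fri afternoon→Reyes, Fri evening→Tanaka.
Loads: Tanaka 3, Reyes 3, Yilmaz 3, Baptiste 2, Espinoza 2, Andersen 0 — all ≤ 3.

3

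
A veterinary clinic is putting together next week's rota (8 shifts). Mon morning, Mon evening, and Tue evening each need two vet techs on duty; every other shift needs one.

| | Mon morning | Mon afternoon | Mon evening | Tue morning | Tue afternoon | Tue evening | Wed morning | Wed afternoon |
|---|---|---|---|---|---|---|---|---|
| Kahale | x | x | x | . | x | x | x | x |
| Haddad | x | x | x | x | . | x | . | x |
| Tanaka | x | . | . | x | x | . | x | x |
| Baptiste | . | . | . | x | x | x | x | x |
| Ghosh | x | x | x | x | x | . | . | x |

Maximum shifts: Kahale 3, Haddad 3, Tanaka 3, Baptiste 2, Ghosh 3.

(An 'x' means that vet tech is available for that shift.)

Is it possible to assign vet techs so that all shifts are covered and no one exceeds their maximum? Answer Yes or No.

One valid schedule: Mon morning→Tanaka+Ghosh, Mon afternoon→Kahale, Mon evening→Kahale+Haddad, Tue morning→Haddad, Tue afternoon→Tanaka, Tue evening→Kahale+Haddad, Wed morning→Tanaka, Wed afternoon→Baptiste.
Loads: Kahale 3/3, Haddad 3/3, Tanaka 3/3, Baptiste 1/2, Ghosh 1/3 — all within limits.

Yes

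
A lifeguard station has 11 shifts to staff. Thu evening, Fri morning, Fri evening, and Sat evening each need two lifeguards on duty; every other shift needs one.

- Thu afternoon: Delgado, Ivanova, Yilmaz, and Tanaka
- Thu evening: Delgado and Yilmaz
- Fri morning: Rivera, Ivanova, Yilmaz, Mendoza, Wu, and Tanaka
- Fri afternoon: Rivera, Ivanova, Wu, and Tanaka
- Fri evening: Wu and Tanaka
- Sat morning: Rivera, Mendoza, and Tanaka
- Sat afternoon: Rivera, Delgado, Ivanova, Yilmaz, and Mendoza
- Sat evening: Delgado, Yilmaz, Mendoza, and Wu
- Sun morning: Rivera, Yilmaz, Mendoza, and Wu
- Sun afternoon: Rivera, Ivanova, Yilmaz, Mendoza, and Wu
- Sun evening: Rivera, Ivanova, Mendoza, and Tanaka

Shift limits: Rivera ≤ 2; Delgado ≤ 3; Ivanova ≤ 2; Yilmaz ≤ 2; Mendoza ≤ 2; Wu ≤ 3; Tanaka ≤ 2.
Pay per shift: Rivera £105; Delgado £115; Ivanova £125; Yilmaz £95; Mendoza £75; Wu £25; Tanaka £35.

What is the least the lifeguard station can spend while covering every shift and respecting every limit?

Thu evening can only be covered by Delgado and Yilmaz, so that assignment is forced.
Fri evening can only be covered by Wu and Tanaka, so that assignment is forced.
Picking the cheapest available lifeguard for each shift independently would cost £685, but that ignores the shift limits.
An optimal schedule: Thu afternoon→Yilmaz, Thu evening→Yilmaz+Delgado, Fri morning→Rivera+Ivanova, Fri afternoon→Wu, Fri evening→Wu+Tanaka, Sat morning→Tanaka, Sat afternoon→Delgado, Sat evening→Mendoza+Delgado, Sun morning→Wu, Sun afternoon→Rivera, Sun evening→Mendoza.
Total: 95 + 95 + 115 + 105 + 125 + 25 + 25 + 35 + 35 + 115 + 75 + 115 + 25 + 105 + 75 = £1165.

£1165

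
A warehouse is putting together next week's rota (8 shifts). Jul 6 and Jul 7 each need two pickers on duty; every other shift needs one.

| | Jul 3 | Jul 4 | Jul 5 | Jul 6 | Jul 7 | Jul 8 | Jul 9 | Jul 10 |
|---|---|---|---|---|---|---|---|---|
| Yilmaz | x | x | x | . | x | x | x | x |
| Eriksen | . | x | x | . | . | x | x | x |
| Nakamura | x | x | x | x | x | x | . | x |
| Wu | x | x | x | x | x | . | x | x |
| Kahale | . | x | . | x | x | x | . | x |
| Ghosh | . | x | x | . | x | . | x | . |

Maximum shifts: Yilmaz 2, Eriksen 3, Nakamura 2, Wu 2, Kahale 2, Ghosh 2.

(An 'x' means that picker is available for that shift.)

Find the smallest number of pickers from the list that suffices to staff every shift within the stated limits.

5

10 slots to fill and no one can take more than 3, so at least ⌈10/3⌉ = 4 pickers are needed.
Any 4 pickers together have capacity at most 3+2+2+2 = 9 < 10 slots, so 4 can never suffice.
Yilmaz, Eriksen, Nakamura, Wu, and Kahale alone can cover everything: Jul 3→Yilmaz, Jul 4→Eriksen, Jul 5→Eriksen, Jul 6→Nakamura+Wu, Jul 7→Wu+Kahale, Jul 8→Eriksen, Jul 9→Yilmaz, Jul 10→Nakamura.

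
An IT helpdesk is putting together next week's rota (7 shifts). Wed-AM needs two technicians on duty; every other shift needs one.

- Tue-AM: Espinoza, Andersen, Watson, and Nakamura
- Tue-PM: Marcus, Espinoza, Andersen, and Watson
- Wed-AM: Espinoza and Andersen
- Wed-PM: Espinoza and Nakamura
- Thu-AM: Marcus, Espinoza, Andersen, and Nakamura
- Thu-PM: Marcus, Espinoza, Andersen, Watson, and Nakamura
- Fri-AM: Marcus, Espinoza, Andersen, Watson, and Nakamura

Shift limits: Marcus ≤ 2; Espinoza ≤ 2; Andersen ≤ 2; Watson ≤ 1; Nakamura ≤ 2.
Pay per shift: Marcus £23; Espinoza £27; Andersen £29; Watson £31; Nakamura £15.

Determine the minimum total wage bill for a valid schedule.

£188

Wed-AM can only be covered by Espinoza and Andersen, so that assignment is forced.
Picking the cheapest available technician for each shift independently would cost £154, but that ignores the shift limits.
An optimal schedule: Tue-AM→Nakamura, Tue-PM→Marcus, Wed-AM→Espinoza+Andersen, Wed-PM→Nakamura, Thu-AM→Marcus, Thu-PM→Espinoza, Fri-AM→Andersen.
Total: 15 + 23 + 27 + 29 + 15 + 23 + 27 + 29 = £188.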